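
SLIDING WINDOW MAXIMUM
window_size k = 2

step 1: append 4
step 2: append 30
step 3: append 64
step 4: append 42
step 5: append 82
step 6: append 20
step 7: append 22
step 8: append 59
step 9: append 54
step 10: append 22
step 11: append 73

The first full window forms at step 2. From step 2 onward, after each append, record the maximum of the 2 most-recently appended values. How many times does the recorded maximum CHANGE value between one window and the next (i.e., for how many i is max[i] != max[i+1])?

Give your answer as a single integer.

step 1: append 4 -> window=[4] (not full yet)
step 2: append 30 -> window=[4, 30] -> max=30
step 3: append 64 -> window=[30, 64] -> max=64
step 4: append 42 -> window=[64, 42] -> max=64
step 5: append 82 -> window=[42, 82] -> max=82
step 6: append 20 -> window=[82, 20] -> max=82
step 7: append 22 -> window=[20, 22] -> max=22
step 8: append 59 -> window=[22, 59] -> max=59
step 9: append 54 -> window=[59, 54] -> max=59
step 10: append 22 -> window=[54, 22] -> max=54
step 11: append 73 -> window=[22, 73] -> max=73
Recorded maximums: 30 64 64 82 82 22 59 59 54 73
Changes between consecutive maximums: 6

Answer: 6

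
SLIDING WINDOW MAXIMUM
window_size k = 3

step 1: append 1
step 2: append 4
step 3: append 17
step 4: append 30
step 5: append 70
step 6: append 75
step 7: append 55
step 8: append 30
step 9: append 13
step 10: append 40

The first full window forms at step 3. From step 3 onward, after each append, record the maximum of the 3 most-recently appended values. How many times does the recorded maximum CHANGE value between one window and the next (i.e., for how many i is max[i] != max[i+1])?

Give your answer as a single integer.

step 1: append 1 -> window=[1] (not full yet)
step 2: append 4 -> window=[1, 4] (not full yet)
step 3: append 17 -> window=[1, 4, 17] -> max=17
step 4: append 30 -> window=[4, 17, 30] -> max=30
step 5: append 70 -> window=[17, 30, 70] -> max=70
step 6: append 75 -> window=[30, 70, 75] -> max=75
step 7: append 55 -> window=[70, 75, 55] -> max=75
step 8: append 30 -> window=[75, 55, 30] -> max=75
step 9: append 13 -> window=[55, 30, 13] -> max=55
step 10: append 40 -> window=[30, 13, 40] -> max=40
Recorded maximums: 17 30 70 75 75 75 55 40
Changes between consecutive maximums: 5

Answer: 5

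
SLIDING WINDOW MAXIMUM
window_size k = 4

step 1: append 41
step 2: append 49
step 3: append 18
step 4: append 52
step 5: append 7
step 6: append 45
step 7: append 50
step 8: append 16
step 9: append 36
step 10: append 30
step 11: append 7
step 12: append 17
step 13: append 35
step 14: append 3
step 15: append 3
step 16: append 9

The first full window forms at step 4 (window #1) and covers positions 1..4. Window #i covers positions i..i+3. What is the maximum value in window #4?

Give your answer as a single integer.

step 1: append 41 -> window=[41] (not full yet)
step 2: append 49 -> window=[41, 49] (not full yet)
step 3: append 18 -> window=[41, 49, 18] (not full yet)
step 4: append 52 -> window=[41, 49, 18, 52] -> max=52
step 5: append 7 -> window=[49, 18, 52, 7] -> max=52
step 6: append 45 -> window=[18, 52, 7, 45] -> max=52
step 7: append 50 -> window=[52, 7, 45, 50] -> max=52
Window #4 max = 52

Answer: 52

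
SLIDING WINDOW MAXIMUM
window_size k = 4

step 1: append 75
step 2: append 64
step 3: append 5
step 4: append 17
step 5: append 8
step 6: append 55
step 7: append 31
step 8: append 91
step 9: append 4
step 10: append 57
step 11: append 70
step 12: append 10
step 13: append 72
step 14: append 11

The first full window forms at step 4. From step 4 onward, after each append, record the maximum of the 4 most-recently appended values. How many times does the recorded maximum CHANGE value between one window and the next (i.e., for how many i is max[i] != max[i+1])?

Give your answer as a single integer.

Answer: 5

Derivation:
step 1: append 75 -> window=[75] (not full yet)
step 2: append 64 -> window=[75, 64] (not full yet)
step 3: append 5 -> window=[75, 64, 5] (not full yet)
step 4: append 17 -> window=[75, 64, 5, 17] -> max=75
step 5: append 8 -> window=[64, 5, 17, 8] -> max=64
step 6: append 55 -> window=[5, 17, 8, 55] -> max=55
step 7: append 31 -> window=[17, 8, 55, 31] -> max=55
step 8: append 91 -> window=[8, 55, 31, 91] -> max=91
step 9: append 4 -> window=[55, 31, 91, 4] -> max=91
step 10: append 57 -> window=[31, 91, 4, 57] -> max=91
step 11: append 70 -> window=[91, 4, 57, 70] -> max=91
step 12: append 10 -> window=[4, 57, 70, 10] -> max=70
step 13: append 72 -> window=[57, 70, 10, 72] -> max=72
step 14: append 11 -> window=[70, 10, 72, 11] -> max=72
Recorded maximums: 75 64 55 55 91 91 91 91 70 72 72
Changes between consecutive maximums: 5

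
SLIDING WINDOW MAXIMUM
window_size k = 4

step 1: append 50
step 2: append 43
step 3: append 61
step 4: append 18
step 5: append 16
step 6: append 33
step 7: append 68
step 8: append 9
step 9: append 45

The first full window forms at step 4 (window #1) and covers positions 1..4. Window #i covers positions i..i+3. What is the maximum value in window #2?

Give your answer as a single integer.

step 1: append 50 -> window=[50] (not full yet)
step 2: append 43 -> window=[50, 43] (not full yet)
step 3: append 61 -> window=[50, 43, 61] (not full yet)
step 4: append 18 -> window=[50, 43, 61, 18] -> max=61
step 5: append 16 -> window=[43, 61, 18, 16] -> max=61
Window #2 max = 61

Answer: 61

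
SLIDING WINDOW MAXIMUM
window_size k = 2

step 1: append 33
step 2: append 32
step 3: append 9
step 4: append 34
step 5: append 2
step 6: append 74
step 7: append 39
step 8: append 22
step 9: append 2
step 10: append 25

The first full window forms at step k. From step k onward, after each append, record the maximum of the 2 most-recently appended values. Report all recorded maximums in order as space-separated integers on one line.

Answer: 33 32 34 34 74 74 39 22 25

Derivation:
step 1: append 33 -> window=[33] (not full yet)
step 2: append 32 -> window=[33, 32] -> max=33
step 3: append 9 -> window=[32, 9] -> max=32
step 4: append 34 -> window=[9, 34] -> max=34
step 5: append 2 -> window=[34, 2] -> max=34
step 6: append 74 -> window=[2, 74] -> max=74
step 7: append 39 -> window=[74, 39] -> max=74
step 8: append 22 -> window=[39, 22] -> max=39
step 9: append 2 -> window=[22, 2] -> max=22
step 10: append 25 -> window=[2, 25] -> max=25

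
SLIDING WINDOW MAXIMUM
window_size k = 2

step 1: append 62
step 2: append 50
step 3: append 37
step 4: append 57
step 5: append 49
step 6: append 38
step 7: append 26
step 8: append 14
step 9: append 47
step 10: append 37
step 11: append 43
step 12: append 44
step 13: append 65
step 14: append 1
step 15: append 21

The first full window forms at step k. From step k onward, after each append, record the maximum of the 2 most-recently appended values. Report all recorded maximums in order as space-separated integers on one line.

Answer: 62 50 57 57 49 38 26 47 47 43 44 65 65 21

Derivation:
step 1: append 62 -> window=[62] (not full yet)
step 2: append 50 -> window=[62, 50] -> max=62
step 3: append 37 -> window=[50, 37] -> max=50
step 4: append 57 -> window=[37, 57] -> max=57
step 5: append 49 -> window=[57, 49] -> max=57
step 6: append 38 -> window=[49, 38] -> max=49
step 7: append 26 -> window=[38, 26] -> max=38
step 8: append 14 -> window=[26, 14] -> max=26
step 9: append 47 -> window=[14, 47] -> max=47
step 10: append 37 -> window=[47, 37] -> max=47
step 11: append 43 -> window=[37, 43] -> max=43
step 12: append 44 -> window=[43, 44] -> max=44
step 13: append 65 -> window=[44, 65] -> max=65
step 14: append 1 -> window=[65, 1] -> max=65
step 15: append 21 -> window=[1, 21] -> max=21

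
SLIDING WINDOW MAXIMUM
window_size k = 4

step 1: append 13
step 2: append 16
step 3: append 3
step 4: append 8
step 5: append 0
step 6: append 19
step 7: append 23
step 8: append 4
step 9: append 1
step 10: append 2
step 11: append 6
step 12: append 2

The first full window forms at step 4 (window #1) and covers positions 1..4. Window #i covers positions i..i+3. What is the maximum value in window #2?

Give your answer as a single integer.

Answer: 16

Derivation:
step 1: append 13 -> window=[13] (not full yet)
step 2: append 16 -> window=[13, 16] (not full yet)
step 3: append 3 -> window=[13, 16, 3] (not full yet)
step 4: append 8 -> window=[13, 16, 3, 8] -> max=16
step 5: append 0 -> window=[16, 3, 8, 0] -> max=16
Window #2 max = 16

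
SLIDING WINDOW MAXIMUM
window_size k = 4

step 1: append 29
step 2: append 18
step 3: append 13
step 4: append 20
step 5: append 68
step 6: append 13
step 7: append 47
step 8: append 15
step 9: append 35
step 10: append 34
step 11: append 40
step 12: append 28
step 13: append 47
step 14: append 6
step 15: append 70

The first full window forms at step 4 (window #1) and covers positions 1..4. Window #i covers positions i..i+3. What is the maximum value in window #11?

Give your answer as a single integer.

Answer: 47

Derivation:
step 1: append 29 -> window=[29] (not full yet)
step 2: append 18 -> window=[29, 18] (not full yet)
step 3: append 13 -> window=[29, 18, 13] (not full yet)
step 4: append 20 -> window=[29, 18, 13, 20] -> max=29
step 5: append 68 -> window=[18, 13, 20, 68] -> max=68
step 6: append 13 -> window=[13, 20, 68, 13] -> max=68
step 7: append 47 -> window=[20, 68, 13, 47] -> max=68
step 8: append 15 -> window=[68, 13, 47, 15] -> max=68
step 9: append 35 -> window=[13, 47, 15, 35] -> max=47
step 10: append 34 -> window=[47, 15, 35, 34] -> max=47
step 11: append 40 -> window=[15, 35, 34, 40] -> max=40
step 12: append 28 -> window=[35, 34, 40, 28] -> max=40
step 13: append 47 -> window=[34, 40, 28, 47] -> max=47
step 14: append 6 -> window=[40, 28, 47, 6] -> max=47
Window #11 max = 47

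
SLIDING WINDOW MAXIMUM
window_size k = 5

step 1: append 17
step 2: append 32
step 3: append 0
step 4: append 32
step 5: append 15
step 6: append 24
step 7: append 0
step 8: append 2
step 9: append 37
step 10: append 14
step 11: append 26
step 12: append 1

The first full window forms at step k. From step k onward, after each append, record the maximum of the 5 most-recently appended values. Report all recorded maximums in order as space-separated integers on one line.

step 1: append 17 -> window=[17] (not full yet)
step 2: append 32 -> window=[17, 32] (not full yet)
step 3: append 0 -> window=[17, 32, 0] (not full yet)
step 4: append 32 -> window=[17, 32, 0, 32] (not full yet)
step 5: append 15 -> window=[17, 32, 0, 32, 15] -> max=32
step 6: append 24 -> window=[32, 0, 32, 15, 24] -> max=32
step 7: append 0 -> window=[0, 32, 15, 24, 0] -> max=32
step 8: append 2 -> window=[32, 15, 24, 0, 2] -> max=32
step 9: append 37 -> window=[15, 24, 0, 2, 37] -> max=37
step 10: append 14 -> window=[24, 0, 2, 37, 14] -> max=37
step 11: append 26 -> window=[0, 2, 37, 14, 26] -> max=37
step 12: append 1 -> window=[2, 37, 14, 26, 1] -> max=37

Answer: 32 32 32 32 37 37 37 37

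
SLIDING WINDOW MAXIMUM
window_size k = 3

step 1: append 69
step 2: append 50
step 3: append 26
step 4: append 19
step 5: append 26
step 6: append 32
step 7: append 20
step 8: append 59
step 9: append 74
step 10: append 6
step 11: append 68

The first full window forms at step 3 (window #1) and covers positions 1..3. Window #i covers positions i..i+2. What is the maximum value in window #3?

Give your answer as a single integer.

Answer: 26

Derivation:
step 1: append 69 -> window=[69] (not full yet)
step 2: append 50 -> window=[69, 50] (not full yet)
step 3: append 26 -> window=[69, 50, 26] -> max=69
step 4: append 19 -> window=[50, 26, 19] -> max=50
step 5: append 26 -> window=[26, 19, 26] -> max=26
Window #3 max = 26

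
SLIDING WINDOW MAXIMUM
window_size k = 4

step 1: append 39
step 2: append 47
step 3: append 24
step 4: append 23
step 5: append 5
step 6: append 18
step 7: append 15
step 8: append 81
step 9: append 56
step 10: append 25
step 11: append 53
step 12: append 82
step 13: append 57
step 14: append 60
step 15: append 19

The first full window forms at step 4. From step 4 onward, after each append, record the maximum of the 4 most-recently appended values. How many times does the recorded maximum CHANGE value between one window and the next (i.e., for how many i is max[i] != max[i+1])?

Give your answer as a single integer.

Answer: 4

Derivation:
step 1: append 39 -> window=[39] (not full yet)
step 2: append 47 -> window=[39, 47] (not full yet)
step 3: append 24 -> window=[39, 47, 24] (not full yet)
step 4: append 23 -> window=[39, 47, 24, 23] -> max=47
step 5: append 5 -> window=[47, 24, 23, 5] -> max=47
step 6: append 18 -> window=[24, 23, 5, 18] -> max=24
step 7: append 15 -> window=[23, 5, 18, 15] -> max=23
step 8: append 81 -> window=[5, 18, 15, 81] -> max=81
step 9: append 56 -> window=[18, 15, 81, 56] -> max=81
step 10: append 25 -> window=[15, 81, 56, 25] -> max=81
step 11: append 53 -> window=[81, 56, 25, 53] -> max=81
step 12: append 82 -> window=[56, 25, 53, 82] -> max=82
step 13: append 57 -> window=[25, 53, 82, 57] -> max=82
step 14: append 60 -> window=[53, 82, 57, 60] -> max=82
step 15: append 19 -> window=[82, 57, 60, 19] -> max=82
Recorded maximums: 47 47 24 23 81 81 81 81 82 82 82 82
Changes between consecutive maximums: 4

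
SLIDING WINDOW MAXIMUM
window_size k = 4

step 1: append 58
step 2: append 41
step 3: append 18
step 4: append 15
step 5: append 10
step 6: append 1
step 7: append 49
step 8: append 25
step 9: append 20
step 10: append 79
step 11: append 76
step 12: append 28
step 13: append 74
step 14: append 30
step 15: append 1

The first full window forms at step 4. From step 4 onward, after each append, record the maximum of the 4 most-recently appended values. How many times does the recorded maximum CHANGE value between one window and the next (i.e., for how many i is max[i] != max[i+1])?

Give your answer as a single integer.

step 1: append 58 -> window=[58] (not full yet)
step 2: append 41 -> window=[58, 41] (not full yet)
step 3: append 18 -> window=[58, 41, 18] (not full yet)
step 4: append 15 -> window=[58, 41, 18, 15] -> max=58
step 5: append 10 -> window=[41, 18, 15, 10] -> max=41
step 6: append 1 -> window=[18, 15, 10, 1] -> max=18
step 7: append 49 -> window=[15, 10, 1, 49] -> max=49
step 8: append 25 -> window=[10, 1, 49, 25] -> max=49
step 9: append 20 -> window=[1, 49, 25, 20] -> max=49
step 10: append 79 -> window=[49, 25, 20, 79] -> max=79
step 11: append 76 -> window=[25, 20, 79, 76] -> max=79
step 12: append 28 -> window=[20, 79, 76, 28] -> max=79
step 13: append 74 -> window=[79, 76, 28, 74] -> max=79
step 14: append 30 -> window=[76, 28, 74, 30] -> max=76
step 15: append 1 -> window=[28, 74, 30, 1] -> max=74
Recorded maximums: 58 41 18 49 49 49 79 79 79 79 76 74
Changes between consecutive maximums: 6

Answer: 6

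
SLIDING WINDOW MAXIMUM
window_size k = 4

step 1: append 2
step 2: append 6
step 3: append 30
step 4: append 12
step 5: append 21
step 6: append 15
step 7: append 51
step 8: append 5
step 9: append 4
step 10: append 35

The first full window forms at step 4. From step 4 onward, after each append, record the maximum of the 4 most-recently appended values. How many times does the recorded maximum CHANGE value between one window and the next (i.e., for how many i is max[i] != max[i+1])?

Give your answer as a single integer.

Answer: 1

Derivation:
step 1: append 2 -> window=[2] (not full yet)
step 2: append 6 -> window=[2, 6] (not full yet)
step 3: append 30 -> window=[2, 6, 30] (not full yet)
step 4: append 12 -> window=[2, 6, 30, 12] -> max=30
step 5: append 21 -> window=[6, 30, 12, 21] -> max=30
step 6: append 15 -> window=[30, 12, 21, 15] -> max=30
step 7: append 51 -> window=[12, 21, 15, 51] -> max=51
step 8: append 5 -> window=[21, 15, 51, 5] -> max=51
step 9: append 4 -> window=[15, 51, 5, 4] -> max=51
step 10: append 35 -> window=[51, 5, 4, 35] -> max=51
Recorded maximums: 30 30 30 51 51 51 51
Changes between consecutive maximums: 1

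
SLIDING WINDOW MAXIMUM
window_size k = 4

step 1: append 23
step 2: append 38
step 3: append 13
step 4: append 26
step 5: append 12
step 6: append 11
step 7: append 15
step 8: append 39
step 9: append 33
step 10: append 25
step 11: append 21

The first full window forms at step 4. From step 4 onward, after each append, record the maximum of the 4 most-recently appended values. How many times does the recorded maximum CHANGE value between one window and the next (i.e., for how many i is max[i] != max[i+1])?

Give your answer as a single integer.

Answer: 2

Derivation:
step 1: append 23 -> window=[23] (not full yet)
step 2: append 38 -> window=[23, 38] (not full yet)
step 3: append 13 -> window=[23, 38, 13] (not full yet)
step 4: append 26 -> window=[23, 38, 13, 26] -> max=38
step 5: append 12 -> window=[38, 13, 26, 12] -> max=38
step 6: append 11 -> window=[13, 26, 12, 11] -> max=26
step 7: append 15 -> window=[26, 12, 11, 15] -> max=26
step 8: append 39 -> window=[12, 11, 15, 39] -> max=39
step 9: append 33 -> window=[11, 15, 39, 33] -> max=39
step 10: append 25 -> window=[15, 39, 33, 25] -> max=39
step 11: append 21 -> window=[39, 33, 25, 21] -> max=39
Recorded maximums: 38 38 26 26 39 39 39 39
Changes between consecutive maximums: 2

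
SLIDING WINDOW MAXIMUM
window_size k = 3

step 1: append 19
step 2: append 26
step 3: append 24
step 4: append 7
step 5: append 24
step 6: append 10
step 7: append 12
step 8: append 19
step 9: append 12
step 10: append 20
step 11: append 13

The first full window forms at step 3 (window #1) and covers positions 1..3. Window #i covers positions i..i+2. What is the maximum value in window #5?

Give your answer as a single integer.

step 1: append 19 -> window=[19] (not full yet)
step 2: append 26 -> window=[19, 26] (not full yet)
step 3: append 24 -> window=[19, 26, 24] -> max=26
step 4: append 7 -> window=[26, 24, 7] -> max=26
step 5: append 24 -> window=[24, 7, 24] -> max=24
step 6: append 10 -> window=[7, 24, 10] -> max=24
step 7: append 12 -> window=[24, 10, 12] -> max=24
Window #5 max = 24

Answer: 24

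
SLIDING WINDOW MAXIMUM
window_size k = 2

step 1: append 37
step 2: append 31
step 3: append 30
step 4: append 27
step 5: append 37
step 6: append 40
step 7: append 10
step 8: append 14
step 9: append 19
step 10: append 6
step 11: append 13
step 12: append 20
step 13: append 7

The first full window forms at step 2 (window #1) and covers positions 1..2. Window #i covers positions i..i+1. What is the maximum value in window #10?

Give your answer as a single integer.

Answer: 13

Derivation:
step 1: append 37 -> window=[37] (not full yet)
step 2: append 31 -> window=[37, 31] -> max=37
step 3: append 30 -> window=[31, 30] -> max=31
step 4: append 27 -> window=[30, 27] -> max=30
step 5: append 37 -> window=[27, 37] -> max=37
step 6: append 40 -> window=[37, 40] -> max=40
step 7: append 10 -> window=[40, 10] -> max=40
step 8: append 14 -> window=[10, 14] -> max=14
step 9: append 19 -> window=[14, 19] -> max=19
step 10: append 6 -> window=[19, 6] -> max=19
step 11: append 13 -> window=[6, 13] -> max=13
Window #10 max = 13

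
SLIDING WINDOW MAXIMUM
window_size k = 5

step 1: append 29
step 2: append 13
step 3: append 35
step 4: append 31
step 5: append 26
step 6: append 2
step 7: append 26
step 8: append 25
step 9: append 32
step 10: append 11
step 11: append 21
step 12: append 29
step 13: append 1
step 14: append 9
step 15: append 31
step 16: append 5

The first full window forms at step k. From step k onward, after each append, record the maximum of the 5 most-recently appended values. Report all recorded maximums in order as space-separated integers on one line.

Answer: 35 35 35 31 32 32 32 32 32 29 31 31

Derivation:
step 1: append 29 -> window=[29] (not full yet)
step 2: append 13 -> window=[29, 13] (not full yet)
step 3: append 35 -> window=[29, 13, 35] (not full yet)
step 4: append 31 -> window=[29, 13, 35, 31] (not full yet)
step 5: append 26 -> window=[29, 13, 35, 31, 26] -> max=35
step 6: append 2 -> window=[13, 35, 31, 26, 2] -> max=35
step 7: append 26 -> window=[35, 31, 26, 2, 26] -> max=35
step 8: append 25 -> window=[31, 26, 2, 26, 25] -> max=31
step 9: append 32 -> window=[26, 2, 26, 25, 32] -> max=32
step 10: append 11 -> window=[2, 26, 25, 32, 11] -> max=32
step 11: append 21 -> window=[26, 25, 32, 11, 21] -> max=32
step 12: append 29 -> window=[25, 32, 11, 21, 29] -> max=32
step 13: append 1 -> window=[32, 11, 21, 29, 1] -> max=32
step 14: append 9 -> window=[11, 21, 29, 1, 9] -> max=29
step 15: append 31 -> window=[21, 29, 1, 9, 31] -> max=31
step 16: append 5 -> window=[29, 1, 9, 31, 5] -> max=31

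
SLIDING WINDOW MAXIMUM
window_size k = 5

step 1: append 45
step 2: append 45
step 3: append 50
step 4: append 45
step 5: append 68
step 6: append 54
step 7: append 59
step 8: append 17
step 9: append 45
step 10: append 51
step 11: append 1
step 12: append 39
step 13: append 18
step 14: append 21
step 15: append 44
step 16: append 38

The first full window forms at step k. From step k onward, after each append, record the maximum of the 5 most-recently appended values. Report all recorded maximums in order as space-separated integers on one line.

Answer: 68 68 68 68 68 59 59 51 51 51 44 44

Derivation:
step 1: append 45 -> window=[45] (not full yet)
step 2: append 45 -> window=[45, 45] (not full yet)
step 3: append 50 -> window=[45, 45, 50] (not full yet)
step 4: append 45 -> window=[45, 45, 50, 45] (not full yet)
step 5: append 68 -> window=[45, 45, 50, 45, 68] -> max=68
step 6: append 54 -> window=[45, 50, 45, 68, 54] -> max=68
step 7: append 59 -> window=[50, 45, 68, 54, 59] -> max=68
step 8: append 17 -> window=[45, 68, 54, 59, 17] -> max=68
step 9: append 45 -> window=[68, 54, 59, 17, 45] -> max=68
step 10: append 51 -> window=[54, 59, 17, 45, 51] -> max=59
step 11: append 1 -> window=[59, 17, 45, 51, 1] -> max=59
step 12: append 39 -> window=[17, 45, 51, 1, 39] -> max=51
step 13: append 18 -> window=[45, 51, 1, 39, 18] -> max=51
step 14: append 21 -> window=[51, 1, 39, 18, 21] -> max=51
step 15: append 44 -> window=[1, 39, 18, 21, 44] -> max=44
step 16: append 38 -> window=[39, 18, 21, 44, 38] -> max=44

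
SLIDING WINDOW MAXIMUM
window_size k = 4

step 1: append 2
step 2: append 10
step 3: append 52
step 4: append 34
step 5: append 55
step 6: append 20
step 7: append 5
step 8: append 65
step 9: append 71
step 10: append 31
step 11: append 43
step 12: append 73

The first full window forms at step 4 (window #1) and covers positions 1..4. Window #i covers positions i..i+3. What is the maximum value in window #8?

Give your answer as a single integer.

step 1: append 2 -> window=[2] (not full yet)
step 2: append 10 -> window=[2, 10] (not full yet)
step 3: append 52 -> window=[2, 10, 52] (not full yet)
step 4: append 34 -> window=[2, 10, 52, 34] -> max=52
step 5: append 55 -> window=[10, 52, 34, 55] -> max=55
step 6: append 20 -> window=[52, 34, 55, 20] -> max=55
step 7: append 5 -> window=[34, 55, 20, 5] -> max=55
step 8: append 65 -> window=[55, 20, 5, 65] -> max=65
step 9: append 71 -> window=[20, 5, 65, 71] -> max=71
step 10: append 31 -> window=[5, 65, 71, 31] -> max=71
step 11: append 43 -> window=[65, 71, 31, 43] -> max=71
Window #8 max = 71

Answer: 71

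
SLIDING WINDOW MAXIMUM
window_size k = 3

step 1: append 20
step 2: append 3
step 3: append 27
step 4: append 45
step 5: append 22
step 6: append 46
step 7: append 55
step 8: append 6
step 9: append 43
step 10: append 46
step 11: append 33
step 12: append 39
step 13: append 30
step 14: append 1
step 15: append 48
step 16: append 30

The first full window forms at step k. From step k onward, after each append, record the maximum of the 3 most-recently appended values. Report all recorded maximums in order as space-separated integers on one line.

step 1: append 20 -> window=[20] (not full yet)
step 2: append 3 -> window=[20, 3] (not full yet)
step 3: append 27 -> window=[20, 3, 27] -> max=27
step 4: append 45 -> window=[3, 27, 45] -> max=45
step 5: append 22 -> window=[27, 45, 22] -> max=45
step 6: append 46 -> window=[45, 22, 46] -> max=46
step 7: append 55 -> window=[22, 46, 55] -> max=55
step 8: append 6 -> window=[46, 55, 6] -> max=55
step 9: append 43 -> window=[55, 6, 43] -> max=55
step 10: append 46 -> window=[6, 43, 46] -> max=46
step 11: append 33 -> window=[43, 46, 33] -> max=46
step 12: append 39 -> window=[46, 33, 39] -> max=46
step 13: append 30 -> window=[33, 39, 30] -> max=39
step 14: append 1 -> window=[39, 30, 1] -> max=39
step 15: append 48 -> window=[30, 1, 48] -> max=48
step 16: append 30 -> window=[1, 48, 30] -> max=48

Answer: 27 45 45 46 55 55 55 46 46 46 39 39 48 48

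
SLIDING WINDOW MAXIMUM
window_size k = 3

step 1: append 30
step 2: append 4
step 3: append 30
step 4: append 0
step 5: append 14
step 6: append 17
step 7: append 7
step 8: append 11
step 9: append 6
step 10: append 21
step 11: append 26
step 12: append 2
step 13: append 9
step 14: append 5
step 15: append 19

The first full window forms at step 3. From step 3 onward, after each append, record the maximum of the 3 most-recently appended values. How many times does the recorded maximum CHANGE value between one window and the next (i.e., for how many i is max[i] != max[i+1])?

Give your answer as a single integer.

Answer: 6

Derivation:
step 1: append 30 -> window=[30] (not full yet)
step 2: append 4 -> window=[30, 4] (not full yet)
step 3: append 30 -> window=[30, 4, 30] -> max=30
step 4: append 0 -> window=[4, 30, 0] -> max=30
step 5: append 14 -> window=[30, 0, 14] -> max=30
step 6: append 17 -> window=[0, 14, 17] -> max=17
step 7: append 7 -> window=[14, 17, 7] -> max=17
step 8: append 11 -> window=[17, 7, 11] -> max=17
step 9: append 6 -> window=[7, 11, 6] -> max=11
step 10: append 21 -> window=[11, 6, 21] -> max=21
step 11: append 26 -> window=[6, 21, 26] -> max=26
step 12: append 2 -> window=[21, 26, 2] -> max=26
step 13: append 9 -> window=[26, 2, 9] -> max=26
step 14: append 5 -> window=[2, 9, 5] -> max=9
step 15: append 19 -> window=[9, 5, 19] -> max=19
Recorded maximums: 30 30 30 17 17 17 11 21 26 26 26 9 19
Changes between consecutive maximums: 6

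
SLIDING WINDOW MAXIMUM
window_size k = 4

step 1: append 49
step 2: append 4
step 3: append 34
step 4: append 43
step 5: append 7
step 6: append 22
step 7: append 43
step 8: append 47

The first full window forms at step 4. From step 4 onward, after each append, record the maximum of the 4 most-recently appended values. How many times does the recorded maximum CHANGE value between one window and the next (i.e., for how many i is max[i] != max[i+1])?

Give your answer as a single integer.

Answer: 2

Derivation:
step 1: append 49 -> window=[49] (not full yet)
step 2: append 4 -> window=[49, 4] (not full yet)
step 3: append 34 -> window=[49, 4, 34] (not full yet)
step 4: append 43 -> window=[49, 4, 34, 43] -> max=49
step 5: append 7 -> window=[4, 34, 43, 7] -> max=43
step 6: append 22 -> window=[34, 43, 7, 22] -> max=43
step 7: append 43 -> window=[43, 7, 22, 43] -> max=43
step 8: append 47 -> window=[7, 22, 43, 47] -> max=47
Recorded maximums: 49 43 43 43 47
Changes between consecutive maximums: 2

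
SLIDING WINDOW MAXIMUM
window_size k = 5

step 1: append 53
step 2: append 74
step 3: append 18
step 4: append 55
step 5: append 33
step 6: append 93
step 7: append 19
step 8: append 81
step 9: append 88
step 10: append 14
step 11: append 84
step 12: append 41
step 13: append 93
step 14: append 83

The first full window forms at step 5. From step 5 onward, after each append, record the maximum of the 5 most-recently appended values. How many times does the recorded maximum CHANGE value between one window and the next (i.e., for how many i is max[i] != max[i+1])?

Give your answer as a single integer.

step 1: append 53 -> window=[53] (not full yet)
step 2: append 74 -> window=[53, 74] (not full yet)
step 3: append 18 -> window=[53, 74, 18] (not full yet)
step 4: append 55 -> window=[53, 74, 18, 55] (not full yet)
step 5: append 33 -> window=[53, 74, 18, 55, 33] -> max=74
step 6: append 93 -> window=[74, 18, 55, 33, 93] -> max=93
step 7: append 19 -> window=[18, 55, 33, 93, 19] -> max=93
step 8: append 81 -> window=[55, 33, 93, 19, 81] -> max=93
step 9: append 88 -> window=[33, 93, 19, 81, 88] -> max=93
step 10: append 14 -> window=[93, 19, 81, 88, 14] -> max=93
step 11: append 84 -> window=[19, 81, 88, 14, 84] -> max=88
step 12: append 41 -> window=[81, 88, 14, 84, 41] -> max=88
step 13: append 93 -> window=[88, 14, 84, 41, 93] -> max=93
step 14: append 83 -> window=[14, 84, 41, 93, 83] -> max=93
Recorded maximums: 74 93 93 93 93 93 88 88 93 93
Changes between consecutive maximums: 3

Answer: 3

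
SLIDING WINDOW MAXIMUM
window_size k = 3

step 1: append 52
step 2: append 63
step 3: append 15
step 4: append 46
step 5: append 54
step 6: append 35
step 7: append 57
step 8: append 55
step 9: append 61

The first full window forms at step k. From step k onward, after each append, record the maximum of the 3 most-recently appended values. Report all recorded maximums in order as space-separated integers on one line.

Answer: 63 63 54 54 57 57 61

Derivation:
step 1: append 52 -> window=[52] (not full yet)
step 2: append 63 -> window=[52, 63] (not full yet)
step 3: append 15 -> window=[52, 63, 15] -> max=63
step 4: append 46 -> window=[63, 15, 46] -> max=63
step 5: append 54 -> window=[15, 46, 54] -> max=54
step 6: append 35 -> window=[46, 54, 35] -> max=54
step 7: append 57 -> window=[54, 35, 57] -> max=57
step 8: append 55 -> window=[35, 57, 55] -> max=57
step 9: append 61 -> window=[57, 55, 61] -> max=61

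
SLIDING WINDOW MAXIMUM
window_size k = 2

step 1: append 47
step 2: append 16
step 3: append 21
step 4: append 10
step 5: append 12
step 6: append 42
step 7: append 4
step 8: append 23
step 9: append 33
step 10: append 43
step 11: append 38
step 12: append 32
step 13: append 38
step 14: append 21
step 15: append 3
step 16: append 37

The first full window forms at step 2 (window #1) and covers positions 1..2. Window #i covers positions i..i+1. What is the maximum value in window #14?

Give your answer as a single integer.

Answer: 21

Derivation:
step 1: append 47 -> window=[47] (not full yet)
step 2: append 16 -> window=[47, 16] -> max=47
step 3: append 21 -> window=[16, 21] -> max=21
step 4: append 10 -> window=[21, 10] -> max=21
step 5: append 12 -> window=[10, 12] -> max=12
step 6: append 42 -> window=[12, 42] -> max=42
step 7: append 4 -> window=[42, 4] -> max=42
step 8: append 23 -> window=[4, 23] -> max=23
step 9: append 33 -> window=[23, 33] -> max=33
step 10: append 43 -> window=[33, 43] -> max=43
step 11: append 38 -> window=[43, 38] -> max=43
step 12: append 32 -> window=[38, 32] -> max=38
step 13: append 38 -> window=[32, 38] -> max=38
step 14: append 21 -> window=[38, 21] -> max=38
step 15: append 3 -> window=[21, 3] -> max=21
Window #14 max = 21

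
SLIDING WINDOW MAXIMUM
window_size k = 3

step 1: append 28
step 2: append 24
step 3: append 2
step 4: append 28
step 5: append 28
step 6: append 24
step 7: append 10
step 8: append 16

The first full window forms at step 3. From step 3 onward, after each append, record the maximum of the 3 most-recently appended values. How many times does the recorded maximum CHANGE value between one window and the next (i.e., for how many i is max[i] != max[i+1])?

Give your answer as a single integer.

Answer: 1

Derivation:
step 1: append 28 -> window=[28] (not full yet)
step 2: append 24 -> window=[28, 24] (not full yet)
step 3: append 2 -> window=[28, 24, 2] -> max=28
step 4: append 28 -> window=[24, 2, 28] -> max=28
step 5: append 28 -> window=[2, 28, 28] -> max=28
step 6: append 24 -> window=[28, 28, 24] -> max=28
step 7: append 10 -> window=[28, 24, 10] -> max=28
step 8: append 16 -> window=[24, 10, 16] -> max=24
Recorded maximums: 28 28 28 28 28 24
Changes between consecutive maximums: 1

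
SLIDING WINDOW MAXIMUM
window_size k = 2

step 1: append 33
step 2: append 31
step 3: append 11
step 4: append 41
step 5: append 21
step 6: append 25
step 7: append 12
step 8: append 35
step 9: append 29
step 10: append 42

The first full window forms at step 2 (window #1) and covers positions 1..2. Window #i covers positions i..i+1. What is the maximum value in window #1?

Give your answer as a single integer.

Answer: 33

Derivation:
step 1: append 33 -> window=[33] (not full yet)
step 2: append 31 -> window=[33, 31] -> max=33
Window #1 max = 33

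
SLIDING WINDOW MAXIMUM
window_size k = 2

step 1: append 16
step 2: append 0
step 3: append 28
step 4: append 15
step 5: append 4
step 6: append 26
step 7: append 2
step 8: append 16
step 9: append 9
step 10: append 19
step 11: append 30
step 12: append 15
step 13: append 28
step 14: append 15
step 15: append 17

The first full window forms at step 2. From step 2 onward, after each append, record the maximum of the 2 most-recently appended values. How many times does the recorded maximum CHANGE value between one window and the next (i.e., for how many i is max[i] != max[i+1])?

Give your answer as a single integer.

Answer: 8

Derivation:
step 1: append 16 -> window=[16] (not full yet)
step 2: append 0 -> window=[16, 0] -> max=16
step 3: append 28 -> window=[0, 28] -> max=28
step 4: append 15 -> window=[28, 15] -> max=28
step 5: append 4 -> window=[15, 4] -> max=15
step 6: append 26 -> window=[4, 26] -> max=26
step 7: append 2 -> window=[26, 2] -> max=26
step 8: append 16 -> window=[2, 16] -> max=16
step 9: append 9 -> window=[16, 9] -> max=16
step 10: append 19 -> window=[9, 19] -> max=19
step 11: append 30 -> window=[19, 30] -> max=30
step 12: append 15 -> window=[30, 15] -> max=30
step 13: append 28 -> window=[15, 28] -> max=28
step 14: append 15 -> window=[28, 15] -> max=28
step 15: append 17 -> window=[15, 17] -> max=17
Recorded maximums: 16 28 28 15 26 26 16 16 19 30 30 28 28 17
Changes between consecutive maximums: 8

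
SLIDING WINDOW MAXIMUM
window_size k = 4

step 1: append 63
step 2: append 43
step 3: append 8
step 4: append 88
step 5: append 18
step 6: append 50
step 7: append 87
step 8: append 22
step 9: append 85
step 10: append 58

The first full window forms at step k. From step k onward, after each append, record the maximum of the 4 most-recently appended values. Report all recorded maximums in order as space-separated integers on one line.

Answer: 88 88 88 88 87 87 87

Derivation:
step 1: append 63 -> window=[63] (not full yet)
step 2: append 43 -> window=[63, 43] (not full yet)
step 3: append 8 -> window=[63, 43, 8] (not full yet)
step 4: append 88 -> window=[63, 43, 8, 88] -> max=88
step 5: append 18 -> window=[43, 8, 88, 18] -> max=88
step 6: append 50 -> window=[8, 88, 18, 50] -> max=88
step 7: append 87 -> window=[88, 18, 50, 87] -> max=88
step 8: append 22 -> window=[18, 50, 87, 22] -> max=87
step 9: append 85 -> window=[50, 87, 22, 85] -> max=87
step 10: append 58 -> window=[87, 22, 85, 58] -> max=87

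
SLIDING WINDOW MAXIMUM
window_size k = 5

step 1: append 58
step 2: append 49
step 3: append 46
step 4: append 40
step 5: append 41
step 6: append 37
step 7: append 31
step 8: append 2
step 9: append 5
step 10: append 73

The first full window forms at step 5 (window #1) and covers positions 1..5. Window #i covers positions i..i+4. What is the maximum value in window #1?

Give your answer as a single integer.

step 1: append 58 -> window=[58] (not full yet)
step 2: append 49 -> window=[58, 49] (not full yet)
step 3: append 46 -> window=[58, 49, 46] (not full yet)
step 4: append 40 -> window=[58, 49, 46, 40] (not full yet)
step 5: append 41 -> window=[58, 49, 46, 40, 41] -> max=58
Window #1 max = 58

Answer: 58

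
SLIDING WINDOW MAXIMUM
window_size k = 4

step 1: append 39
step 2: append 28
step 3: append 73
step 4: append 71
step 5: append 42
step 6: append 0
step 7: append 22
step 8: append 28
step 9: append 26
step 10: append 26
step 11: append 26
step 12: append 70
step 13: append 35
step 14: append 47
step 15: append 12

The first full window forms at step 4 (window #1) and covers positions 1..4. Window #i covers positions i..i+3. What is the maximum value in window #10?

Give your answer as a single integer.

step 1: append 39 -> window=[39] (not full yet)
step 2: append 28 -> window=[39, 28] (not full yet)
step 3: append 73 -> window=[39, 28, 73] (not full yet)
step 4: append 71 -> window=[39, 28, 73, 71] -> max=73
step 5: append 42 -> window=[28, 73, 71, 42] -> max=73
step 6: append 0 -> window=[73, 71, 42, 0] -> max=73
step 7: append 22 -> window=[71, 42, 0, 22] -> max=71
step 8: append 28 -> window=[42, 0, 22, 28] -> max=42
step 9: append 26 -> window=[0, 22, 28, 26] -> max=28
step 10: append 26 -> window=[22, 28, 26, 26] -> max=28
step 11: append 26 -> window=[28, 26, 26, 26] -> max=28
step 12: append 70 -> window=[26, 26, 26, 70] -> max=70
step 13: append 35 -> window=[26, 26, 70, 35] -> max=70
Window #10 max = 70

Answer: 70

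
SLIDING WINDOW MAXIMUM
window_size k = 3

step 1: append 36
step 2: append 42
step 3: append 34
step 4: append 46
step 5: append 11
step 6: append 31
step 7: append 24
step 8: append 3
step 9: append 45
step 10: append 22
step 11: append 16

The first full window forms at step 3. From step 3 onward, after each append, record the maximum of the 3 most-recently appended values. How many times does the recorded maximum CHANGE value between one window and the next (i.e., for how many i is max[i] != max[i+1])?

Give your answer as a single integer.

step 1: append 36 -> window=[36] (not full yet)
step 2: append 42 -> window=[36, 42] (not full yet)
step 3: append 34 -> window=[36, 42, 34] -> max=42
step 4: append 46 -> window=[42, 34, 46] -> max=46
step 5: append 11 -> window=[34, 46, 11] -> max=46
step 6: append 31 -> window=[46, 11, 31] -> max=46
step 7: append 24 -> window=[11, 31, 24] -> max=31
step 8: append 3 -> window=[31, 24, 3] -> max=31
step 9: append 45 -> window=[24, 3, 45] -> max=45
step 10: append 22 -> window=[3, 45, 22] -> max=45
step 11: append 16 -> window=[45, 22, 16] -> max=45
Recorded maximums: 42 46 46 46 31 31 45 45 45
Changes between consecutive maximums: 3

Answer: 3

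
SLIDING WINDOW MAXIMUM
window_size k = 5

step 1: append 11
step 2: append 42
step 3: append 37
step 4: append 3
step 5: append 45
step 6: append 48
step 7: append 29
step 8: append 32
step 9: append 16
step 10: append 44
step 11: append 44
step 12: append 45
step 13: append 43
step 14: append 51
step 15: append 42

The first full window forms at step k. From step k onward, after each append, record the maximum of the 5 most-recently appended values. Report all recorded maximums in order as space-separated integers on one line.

Answer: 45 48 48 48 48 48 44 45 45 51 51

Derivation:
step 1: append 11 -> window=[11] (not full yet)
step 2: append 42 -> window=[11, 42] (not full yet)
step 3: append 37 -> window=[11, 42, 37] (not full yet)
step 4: append 3 -> window=[11, 42, 37, 3] (not full yet)
step 5: append 45 -> window=[11, 42, 37, 3, 45] -> max=45
step 6: append 48 -> window=[42, 37, 3, 45, 48] -> max=48
step 7: append 29 -> window=[37, 3, 45, 48, 29] -> max=48
step 8: append 32 -> window=[3, 45, 48, 29, 32] -> max=48
step 9: append 16 -> window=[45, 48, 29, 32, 16] -> max=48
step 10: append 44 -> window=[48, 29, 32, 16, 44] -> max=48
step 11: append 44 -> window=[29, 32, 16, 44, 44] -> max=44
step 12: append 45 -> window=[32, 16, 44, 44, 45] -> max=45
step 13: append 43 -> window=[16, 44, 44, 45, 43] -> max=45
step 14: append 51 -> window=[44, 44, 45, 43, 51] -> max=51
step 15: append 42 -> window=[44, 45, 43, 51, 42] -> max=51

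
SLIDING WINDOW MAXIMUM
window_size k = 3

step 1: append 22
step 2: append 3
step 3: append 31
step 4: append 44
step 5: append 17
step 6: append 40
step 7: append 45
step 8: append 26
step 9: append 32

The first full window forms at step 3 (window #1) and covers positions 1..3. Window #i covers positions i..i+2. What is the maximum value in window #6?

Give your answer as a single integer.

Answer: 45

Derivation:
step 1: append 22 -> window=[22] (not full yet)
step 2: append 3 -> window=[22, 3] (not full yet)
step 3: append 31 -> window=[22, 3, 31] -> max=31
step 4: append 44 -> window=[3, 31, 44] -> max=44
step 5: append 17 -> window=[31, 44, 17] -> max=44
step 6: append 40 -> window=[44, 17, 40] -> max=44
step 7: append 45 -> window=[17, 40, 45] -> max=45
step 8: append 26 -> window=[40, 45, 26] -> max=45
Window #6 max = 45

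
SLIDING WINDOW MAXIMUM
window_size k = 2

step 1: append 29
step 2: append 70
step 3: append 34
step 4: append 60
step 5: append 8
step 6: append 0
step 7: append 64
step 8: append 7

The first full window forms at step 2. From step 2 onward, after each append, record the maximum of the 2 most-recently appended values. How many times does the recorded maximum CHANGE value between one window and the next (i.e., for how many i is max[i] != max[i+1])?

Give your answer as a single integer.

Answer: 3

Derivation:
step 1: append 29 -> window=[29] (not full yet)
step 2: append 70 -> window=[29, 70] -> max=70
step 3: append 34 -> window=[70, 34] -> max=70
step 4: append 60 -> window=[34, 60] -> max=60
step 5: append 8 -> window=[60, 8] -> max=60
step 6: append 0 -> window=[8, 0] -> max=8
step 7: append 64 -> window=[0, 64] -> max=64
step 8: append 7 -> window=[64, 7] -> max=64
Recorded maximums: 70 70 60 60 8 64 64
Changes between consecutive maximums: 3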